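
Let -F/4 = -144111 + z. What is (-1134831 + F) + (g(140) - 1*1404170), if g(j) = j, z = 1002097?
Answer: -5970805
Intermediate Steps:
F = -3431944 (F = -4*(-144111 + 1002097) = -4*857986 = -3431944)
(-1134831 + F) + (g(140) - 1*1404170) = (-1134831 - 3431944) + (140 - 1*1404170) = -4566775 + (140 - 1404170) = -4566775 - 1404030 = -5970805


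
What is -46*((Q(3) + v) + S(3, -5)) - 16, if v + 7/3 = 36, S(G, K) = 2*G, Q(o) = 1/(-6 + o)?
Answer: -5476/3 ≈ -1825.3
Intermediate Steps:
v = 101/3 (v = -7/3 + 36 = 101/3 ≈ 33.667)
-46*((Q(3) + v) + S(3, -5)) - 16 = -46*((1/(-6 + 3) + 101/3) + 2*3) - 16 = -46*((1/(-3) + 101/3) + 6) - 16 = -46*((-1/3 + 101/3) + 6) - 16 = -46*(100/3 + 6) - 16 = -46*118/3 - 16 = -5428/3 - 16 = -5476/3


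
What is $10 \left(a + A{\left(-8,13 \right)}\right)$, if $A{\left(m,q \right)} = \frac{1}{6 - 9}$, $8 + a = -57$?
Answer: $- \frac{1960}{3} \approx -653.33$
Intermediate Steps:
$a = -65$ ($a = -8 - 57 = -65$)
$A{\left(m,q \right)} = - \frac{1}{3}$ ($A{\left(m,q \right)} = \frac{1}{-3} = - \frac{1}{3}$)
$10 \left(a + A{\left(-8,13 \right)}\right) = 10 \left(-65 - \frac{1}{3}\right) = 10 \left(- \frac{196}{3}\right) = - \frac{1960}{3}$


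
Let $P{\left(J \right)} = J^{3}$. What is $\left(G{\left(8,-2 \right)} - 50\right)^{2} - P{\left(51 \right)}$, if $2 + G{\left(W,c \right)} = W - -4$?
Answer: $-131051$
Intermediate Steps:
$G{\left(W,c \right)} = 2 + W$ ($G{\left(W,c \right)} = -2 + \left(W - -4\right) = -2 + \left(W + 4\right) = -2 + \left(4 + W\right) = 2 + W$)
$\left(G{\left(8,-2 \right)} - 50\right)^{2} - P{\left(51 \right)} = \left(\left(2 + 8\right) - 50\right)^{2} - 51^{3} = \left(10 - 50\right)^{2} - 132651 = \left(-40\right)^{2} - 132651 = 1600 - 132651 = -131051$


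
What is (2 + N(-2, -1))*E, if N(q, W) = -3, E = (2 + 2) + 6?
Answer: -10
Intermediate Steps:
E = 10 (E = 4 + 6 = 10)
(2 + N(-2, -1))*E = (2 - 3)*10 = -1*10 = -10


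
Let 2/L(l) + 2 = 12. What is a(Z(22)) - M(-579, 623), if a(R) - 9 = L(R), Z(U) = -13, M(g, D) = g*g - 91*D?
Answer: -1392694/5 ≈ -2.7854e+5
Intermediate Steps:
M(g, D) = g² - 91*D
L(l) = ⅕ (L(l) = 2/(-2 + 12) = 2/10 = 2*(⅒) = ⅕)
a(R) = 46/5 (a(R) = 9 + ⅕ = 46/5)
a(Z(22)) - M(-579, 623) = 46/5 - ((-579)² - 91*623) = 46/5 - (335241 - 56693) = 46/5 - 1*278548 = 46/5 - 278548 = -1392694/5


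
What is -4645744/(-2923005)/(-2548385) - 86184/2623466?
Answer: -320995906816406452/9771023163625721025 ≈ -0.032852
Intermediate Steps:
-4645744/(-2923005)/(-2548385) - 86184/2623466 = -4645744*(-1/2923005)*(-1/2548385) - 86184*1/2623466 = (4645744/2923005)*(-1/2548385) - 43092/1311733 = -4645744/7448942096925 - 43092/1311733 = -320995906816406452/9771023163625721025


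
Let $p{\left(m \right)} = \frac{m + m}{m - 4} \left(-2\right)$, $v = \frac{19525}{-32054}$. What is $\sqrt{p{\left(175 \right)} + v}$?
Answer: $\frac{5 i \sqrt{5189621278}}{166098} \approx 2.1686 i$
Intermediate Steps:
$v = - \frac{1775}{2914}$ ($v = 19525 \left(- \frac{1}{32054}\right) = - \frac{1775}{2914} \approx -0.60913$)
$p{\left(m \right)} = - \frac{4 m}{-4 + m}$ ($p{\left(m \right)} = \frac{2 m}{-4 + m} \left(-2\right) = - \frac{4 m}{-4 + m}$)
$\sqrt{p{\left(175 \right)} + v} = \sqrt{\left(-4\right) 175 \frac{1}{-4 + 175} - \frac{1775}{2914}} = \sqrt{\left(-4\right) 175 \cdot \frac{1}{171} - \frac{1775}{2914}} = \sqrt{- \frac{700}{171} - \frac{1775}{2914}} = \sqrt{- \frac{2343325}{498294}} = \frac{5 i \sqrt{5189621278}}{166098}$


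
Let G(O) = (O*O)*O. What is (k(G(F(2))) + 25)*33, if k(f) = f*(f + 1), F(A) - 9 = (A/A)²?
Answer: 33033825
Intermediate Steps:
F(A) = 10 (F(A) = 9 + (A/A)² = 9 + 1² = 9 + 1 = 10)
G(O) = O³ (G(O) = O²*O = O³)
k(f) = f*(1 + f)
(k(G(F(2))) + 25)*33 = (10³*(1 + 10³) + 25)*33 = (1000*(1 + 1000) + 25)*33 = (1000*1001 + 25)*33 = (1001000 + 25)*33 = 1001025*33 = 33033825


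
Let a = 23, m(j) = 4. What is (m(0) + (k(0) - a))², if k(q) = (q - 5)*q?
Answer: 361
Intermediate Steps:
k(q) = q*(-5 + q) (k(q) = (-5 + q)*q = q*(-5 + q))
(m(0) + (k(0) - a))² = (4 + (0*(-5 + 0) - 1*23))² = (4 + (0*(-5) - 23))² = (4 + (0 - 23))² = (4 - 23)² = (-19)² = 361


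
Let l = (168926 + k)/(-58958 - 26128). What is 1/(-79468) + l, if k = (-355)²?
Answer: -3906541859/1126935708 ≈ -3.4665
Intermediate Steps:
k = 126025
l = -98317/28362 (l = (168926 + 126025)/(-58958 - 26128) = 294951/(-85086) = 294951*(-1/85086) = -98317/28362 ≈ -3.4665)
1/(-79468) + l = 1/(-79468) - 98317/28362 = -1/79468 - 98317/28362 = -3906541859/1126935708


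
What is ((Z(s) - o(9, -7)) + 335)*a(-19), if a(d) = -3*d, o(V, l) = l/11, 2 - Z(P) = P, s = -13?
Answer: 219849/11 ≈ 19986.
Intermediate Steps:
Z(P) = 2 - P
o(V, l) = l/11 (o(V, l) = l*(1/11) = l/11)
((Z(s) - o(9, -7)) + 335)*a(-19) = (((2 - 1*(-13)) - (-7)/11) + 335)*(-3*(-19)) = (((2 + 13) - 1*(-7/11)) + 335)*57 = ((15 + 7/11) + 335)*57 = (172/11 + 335)*57 = (3857/11)*57 = 219849/11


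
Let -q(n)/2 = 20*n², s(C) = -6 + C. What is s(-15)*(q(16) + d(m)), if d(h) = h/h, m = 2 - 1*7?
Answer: 215019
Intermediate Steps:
m = -5 (m = 2 - 7 = -5)
q(n) = -40*n²
d(h) = 1
s(-15)*(q(16) + d(m)) = (-6 - 15)*(-40*16² + 1) = -21*(-40*256 + 1) = -21*(-10240 + 1) = -21*(-10239) = 215019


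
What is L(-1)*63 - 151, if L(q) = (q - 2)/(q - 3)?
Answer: -415/4 ≈ -103.75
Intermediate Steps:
L(q) = (-2 + q)/(-3 + q)
L(-1)*63 - 151 = ((-2 - 1)/(-3 - 1))*63 - 151 = (-3/(-4))*63 - 151 = -1/4*(-3)*63 - 151 = (3/4)*63 - 151 = 189/4 - 151 = -415/4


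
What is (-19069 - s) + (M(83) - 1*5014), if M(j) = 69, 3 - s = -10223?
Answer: -34240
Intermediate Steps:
s = 10226 (s = 3 - 1*(-10223) = 3 + 10223 = 10226)
(-19069 - s) + (M(83) - 1*5014) = (-19069 - 1*10226) + (69 - 1*5014) = (-19069 - 10226) + (69 - 5014) = -29295 - 4945 = -34240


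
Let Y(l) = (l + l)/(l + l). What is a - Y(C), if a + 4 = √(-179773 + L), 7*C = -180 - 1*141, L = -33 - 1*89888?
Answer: -5 + 3*I*√29966 ≈ -5.0 + 519.32*I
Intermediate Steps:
L = -89921 (L = -33 - 89888 = -89921)
C = -321/7 (C = (-180 - 1*141)/7 = (-180 - 141)/7 = (⅐)*(-321) = -321/7 ≈ -45.857)
Y(l) = 1 (Y(l) = (2*l)/((2*l)) = (2*l)*(1/(2*l)) = 1)
a = -4 + 3*I*√29966 (a = -4 + √(-179773 - 89921) = -4 + √(-269694) = -4 + 3*I*√29966 ≈ -4.0 + 519.32*I)
a - Y(C) = (-4 + 3*I*√29966) - 1*1 = (-4 + 3*I*√29966) - 1 = -5 + 3*I*√29966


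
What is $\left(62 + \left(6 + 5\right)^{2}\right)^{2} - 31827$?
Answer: $1662$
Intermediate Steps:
$\left(62 + \left(6 + 5\right)^{2}\right)^{2} - 31827 = \left(62 + 11^{2}\right)^{2} - 31827 = \left(62 + 121\right)^{2} - 31827 = 183^{2} - 31827 = 33489 - 31827 = 1662$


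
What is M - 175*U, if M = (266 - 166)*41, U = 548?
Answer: -91800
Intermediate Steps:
M = 4100 (M = 100*41 = 4100)
M - 175*U = 4100 - 175*548 = 4100 - 1*95900 = 4100 - 95900 = -91800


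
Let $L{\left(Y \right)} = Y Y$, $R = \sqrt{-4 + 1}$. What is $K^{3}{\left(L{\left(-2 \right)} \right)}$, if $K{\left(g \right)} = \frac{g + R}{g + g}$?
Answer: $\frac{\left(4 + i \sqrt{3}\right)^{3}}{512} \approx 0.054688 + 0.15223 i$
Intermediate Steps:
$R = i \sqrt{3}$ ($R = \sqrt{-3} = i \sqrt{3} \approx 1.732 i$)
$L{\left(Y \right)} = Y^{2}$
$K{\left(g \right)} = \frac{g + i \sqrt{3}}{2 g}$ ($K{\left(g \right)} = \frac{g + i \sqrt{3}}{g + g} = \frac{g + i \sqrt{3}}{2 g}$)
$K^{3}{\left(L{\left(-2 \right)} \right)} = \left(\frac{\left(-2\right)^{2} + i \sqrt{3}}{2 \left(-2\right)^{2}}\right)^{3} = \left(\frac{4 + i \sqrt{3}}{2 \cdot 4}\right)^{3} = \left(\frac{1}{2} \cdot \frac{1}{4} \left(4 + i \sqrt{3}\right)\right)^{3} = \left(\frac{1}{2} + \frac{i \sqrt{3}}{8}\right)^{3}$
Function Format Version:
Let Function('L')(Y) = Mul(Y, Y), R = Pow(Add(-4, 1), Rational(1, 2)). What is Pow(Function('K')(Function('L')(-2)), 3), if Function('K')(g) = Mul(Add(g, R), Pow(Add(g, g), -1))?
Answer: Mul(Rational(1, 512), Pow(Add(4, Mul(I, Pow(3, Rational(1, 2)))), 3)) ≈ Add(0.054688, Mul(0.15223, I))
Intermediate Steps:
R = Mul(I, Pow(3, Rational(1, 2))) (R = Pow(-3, Rational(1, 2)) = Mul(I, Pow(3, Rational(1, 2))) ≈ Mul(1.7320, I))
Function('L')(Y) = Pow(Y, 2)
Function('K')(g) = Mul(Rational(1, 2), Pow(g, -1), Add(g, Mul(I, Pow(3, Rational(1, 2))))) (Function('K')(g) = Mul(Add(g, Mul(I, Pow(3, Rational(1, 2)))), Pow(Add(g, g), -1)) = Mul(Add(g, Mul(I, Pow(3, Rational(1, 2)))), Pow(Mul(2, g), -1)) = Mul(Add(g, Mul(I, Pow(3, Rational(1, 2)))), Mul(Rational(1, 2), Pow(g, -1))) = Mul(Rational(1, 2), Pow(g, -1), Add(g, Mul(I, Pow(3, Rational(1, 2))))))
Pow(Function('K')(Function('L')(-2)), 3) = Pow(Mul(Rational(1, 2), Pow(Pow(-2, 2), -1), Add(Pow(-2, 2), Mul(I, Pow(3, Rational(1, 2))))), 3) = Pow(Mul(Rational(1, 2), Pow(4, -1), Add(4, Mul(I, Pow(3, Rational(1, 2))))), 3) = Pow(Mul(Rational(1, 2), Rational(1, 4), Add(4, Mul(I, Pow(3, Rational(1, 2))))), 3) = Pow(Add(Rational(1, 2), Mul(Rational(1, 8), I, Pow(3, Rational(1, 2)))), 3)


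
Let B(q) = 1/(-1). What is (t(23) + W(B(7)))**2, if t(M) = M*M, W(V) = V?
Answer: 278784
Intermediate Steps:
B(q) = -1
t(M) = M**2
(t(23) + W(B(7)))**2 = (23**2 - 1)**2 = (529 - 1)**2 = 528**2 = 278784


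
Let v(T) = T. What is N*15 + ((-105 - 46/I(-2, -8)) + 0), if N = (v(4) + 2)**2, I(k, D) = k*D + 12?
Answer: 6067/14 ≈ 433.36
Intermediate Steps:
I(k, D) = 12 + D*k (I(k, D) = D*k + 12 = 12 + D*k)
N = 36 (N = (4 + 2)**2 = 6**2 = 36)
N*15 + ((-105 - 46/I(-2, -8)) + 0) = 36*15 + ((-105 - 46/(12 - 8*(-2))) + 0) = 540 + ((-105 - 46/(12 + 16)) + 0) = 540 + ((-105 - 46/28) + 0) = 540 + ((-105 - 46*1/28) + 0) = 540 + ((-105 - 23/14) + 0) = 540 + (-1493/14 + 0) = 540 - 1493/14 = 6067/14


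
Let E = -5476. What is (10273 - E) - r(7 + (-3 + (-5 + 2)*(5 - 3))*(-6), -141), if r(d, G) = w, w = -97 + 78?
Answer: 15768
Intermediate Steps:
w = -19
r(d, G) = -19
(10273 - E) - r(7 + (-3 + (-5 + 2)*(5 - 3))*(-6), -141) = (10273 - 1*(-5476)) - 1*(-19) = (10273 + 5476) + 19 = 15749 + 19 = 15768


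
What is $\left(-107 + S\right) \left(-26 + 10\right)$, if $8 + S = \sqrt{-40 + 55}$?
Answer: $1840 - 16 \sqrt{15} \approx 1778.0$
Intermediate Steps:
$S = -8 + \sqrt{15}$ ($S = -8 + \sqrt{-40 + 55} = -8 + \sqrt{15} \approx -4.127$)
$\left(-107 + S\right) \left(-26 + 10\right) = \left(-107 - \left(8 - \sqrt{15}\right)\right) \left(-26 + 10\right) = \left(-115 + \sqrt{15}\right) \left(-16\right) = 1840 - 16 \sqrt{15}$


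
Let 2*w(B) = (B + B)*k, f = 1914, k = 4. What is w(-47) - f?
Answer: -2102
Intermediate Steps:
w(B) = 4*B (w(B) = ((B + B)*4)/2 = ((2*B)*4)/2 = (8*B)/2 = 4*B)
w(-47) - f = 4*(-47) - 1*1914 = -188 - 1914 = -2102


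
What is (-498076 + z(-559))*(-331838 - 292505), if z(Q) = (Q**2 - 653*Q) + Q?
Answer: -111678105439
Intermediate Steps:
z(Q) = Q**2 - 652*Q
(-498076 + z(-559))*(-331838 - 292505) = (-498076 - 559*(-652 - 559))*(-331838 - 292505) = (-498076 - 559*(-1211))*(-624343) = (-498076 + 676949)*(-624343) = 178873*(-624343) = -111678105439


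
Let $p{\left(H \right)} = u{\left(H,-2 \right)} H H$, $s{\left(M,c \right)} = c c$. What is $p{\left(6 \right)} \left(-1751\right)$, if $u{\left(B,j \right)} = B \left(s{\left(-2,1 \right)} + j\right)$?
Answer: $378216$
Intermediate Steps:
$s{\left(M,c \right)} = c^{2}$
$u{\left(B,j \right)} = B \left(1 + j\right)$ ($u{\left(B,j \right)} = B \left(1^{2} + j\right) = B \left(1 + j\right)$)
$p{\left(H \right)} = - H^{3}$ ($p{\left(H \right)} = H \left(1 - 2\right) H H = H \left(-1\right) H H = - H H H = - H^{2} H = - H^{3}$)
$p{\left(6 \right)} \left(-1751\right) = - 6^{3} \left(-1751\right) = \left(-1\right) 216 \left(-1751\right) = \left(-216\right) \left(-1751\right) = 378216$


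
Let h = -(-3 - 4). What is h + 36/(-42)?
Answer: 43/7 ≈ 6.1429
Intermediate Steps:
h = 7 (h = -1*(-7) = 7)
h + 36/(-42) = 7 + 36/(-42) = 7 + 36*(-1/42) = 7 - 6/7 = 43/7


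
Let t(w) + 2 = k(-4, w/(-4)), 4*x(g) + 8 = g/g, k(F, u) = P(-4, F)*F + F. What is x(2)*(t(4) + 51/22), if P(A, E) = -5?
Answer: -2513/88 ≈ -28.557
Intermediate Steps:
k(F, u) = -4*F (k(F, u) = -5*F + F = -4*F)
x(g) = -7/4 (x(g) = -2 + (g/g)/4 = -2 + (1/4)*1 = -2 + 1/4 = -7/4)
t(w) = 14 (t(w) = -2 - 4*(-4) = -2 + 16 = 14)
x(2)*(t(4) + 51/22) = -7*(14 + 51/22)/4 = -7/4*359/22 = -2513/88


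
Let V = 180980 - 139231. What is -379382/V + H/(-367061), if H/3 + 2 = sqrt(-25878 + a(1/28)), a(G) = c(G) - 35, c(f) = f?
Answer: -139256085808/15324429689 - 3*I*sqrt(5078941)/5138854 ≈ -9.0872 - 0.0013157*I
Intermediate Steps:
a(G) = -35 + G (a(G) = G - 35 = -35 + G)
H = -6 + 3*I*sqrt(5078941)/14 (H = -6 + 3*sqrt(-25878 + (-35 + 1/28)) = -6 + 3*sqrt(-25878 - 979/28) = -6 + 3*sqrt(-725563/28) = -6 + 3*(I*sqrt(5078941)/14) = -6 + 3*I*sqrt(5078941)/14 ≈ -6.0 + 482.93*I)
V = 41749
-379382/V + H/(-367061) = -379382/41749 + (-6 + 3*I*sqrt(5078941)/14)/(-367061) = -379382*1/41749 + (-6 + 3*I*sqrt(5078941)/14)*(-1/367061) = -379382/41749 + (6/367061 - 3*I*sqrt(5078941)/5138854) = -139256085808/15324429689 - 3*I*sqrt(5078941)/5138854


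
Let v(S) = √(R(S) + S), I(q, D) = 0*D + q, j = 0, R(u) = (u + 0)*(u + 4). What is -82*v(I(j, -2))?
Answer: 0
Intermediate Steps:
R(u) = u*(4 + u)
I(q, D) = q (I(q, D) = 0 + q = q)
v(S) = √(S + S*(4 + S)) (v(S) = √(S*(4 + S) + S) = √(S + S*(4 + S)))
-82*v(I(j, -2)) = -82*√(0*(5 + 0)) = -82*√(0*5) = -82*√0 = -82*0 = 0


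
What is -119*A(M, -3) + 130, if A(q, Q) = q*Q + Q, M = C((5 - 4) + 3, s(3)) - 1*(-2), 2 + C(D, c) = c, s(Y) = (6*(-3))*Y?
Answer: -18791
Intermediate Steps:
s(Y) = -18*Y
C(D, c) = -2 + c
M = -54 (M = (-2 - 18*3) - 1*(-2) = (-2 - 54) + 2 = -56 + 2 = -54)
A(q, Q) = Q + Q*q (A(q, Q) = Q*q + Q = Q + Q*q)
-119*A(M, -3) + 130 = -(-357)*(1 - 54) + 130 = -(-357)*(-53) + 130 = -119*159 + 130 = -18921 + 130 = -18791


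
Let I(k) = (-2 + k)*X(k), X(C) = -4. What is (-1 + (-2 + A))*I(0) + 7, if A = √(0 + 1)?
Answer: -9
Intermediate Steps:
A = 1 (A = √1 = 1)
I(k) = 8 - 4*k (I(k) = (-2 + k)*(-4) = 8 - 4*k)
(-1 + (-2 + A))*I(0) + 7 = (-1 + (-2 + 1))*(8 - 4*0) + 7 = (-1 - 1)*(8 + 0) + 7 = -2*8 + 7 = -16 + 7 = -9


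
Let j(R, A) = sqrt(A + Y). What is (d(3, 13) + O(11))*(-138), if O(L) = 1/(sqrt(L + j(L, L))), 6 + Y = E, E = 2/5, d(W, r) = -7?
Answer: 966 - 138*sqrt(5)/sqrt(55 + 3*sqrt(15)) ≈ 928.19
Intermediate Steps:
E = 2/5 (E = 2*(1/5) = 2/5 ≈ 0.40000)
Y = -28/5 (Y = -6 + 2/5 = -28/5 ≈ -5.6000)
j(R, A) = sqrt(-28/5 + A) (j(R, A) = sqrt(A - 28/5) = sqrt(-28/5 + A))
O(L) = 1/sqrt(L + sqrt(-140 + 25*L)/5) (O(L) = 1/(sqrt(L + sqrt(-140 + 25*L)/5)) = 1/sqrt(L + sqrt(-140 + 25*L)/5))
(d(3, 13) + O(11))*(-138) = (-7 + sqrt(5)/sqrt(5*11 + sqrt(5)*sqrt(-28 + 5*11)))*(-138) = (-7 + sqrt(5)/sqrt(55 + sqrt(5)*sqrt(-28 + 55)))*(-138) = (-7 + sqrt(5)/sqrt(55 + sqrt(5)*sqrt(27)))*(-138) = (-7 + sqrt(5)/sqrt(55 + sqrt(5)*(3*sqrt(3))))*(-138) = (-7 + sqrt(5)/sqrt(55 + 3*sqrt(15)))*(-138) = 966 - 138*sqrt(5)/sqrt(55 + 3*sqrt(15))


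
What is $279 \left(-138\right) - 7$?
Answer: $-38509$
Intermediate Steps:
$279 \left(-138\right) - 7 = -38502 - 7 = -38509$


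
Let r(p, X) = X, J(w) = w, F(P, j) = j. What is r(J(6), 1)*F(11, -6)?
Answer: -6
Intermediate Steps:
r(J(6), 1)*F(11, -6) = 1*(-6) = -6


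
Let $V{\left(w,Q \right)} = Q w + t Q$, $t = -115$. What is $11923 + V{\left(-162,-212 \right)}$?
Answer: $70647$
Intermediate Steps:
$V{\left(w,Q \right)} = - 115 Q + Q w$ ($V{\left(w,Q \right)} = Q w - 115 Q = - 115 Q + Q w$)
$11923 + V{\left(-162,-212 \right)} = 11923 - 212 \left(-115 - 162\right) = 11923 - -58724 = 11923 + 58724 = 70647$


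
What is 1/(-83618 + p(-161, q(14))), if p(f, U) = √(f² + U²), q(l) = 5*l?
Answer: -83618/6991939103 - 7*√629/6991939103 ≈ -1.1984e-5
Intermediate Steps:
p(f, U) = √(U² + f²)
1/(-83618 + p(-161, q(14))) = 1/(-83618 + √((5*14)² + (-161)²)) = 1/(-83618 + √(70² + 25921)) = 1/(-83618 + √(4900 + 25921)) = 1/(-83618 + √30821) = 1/(-83618 + 7*√629)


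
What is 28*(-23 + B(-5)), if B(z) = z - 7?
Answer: -980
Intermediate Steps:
B(z) = -7 + z
28*(-23 + B(-5)) = 28*(-23 + (-7 - 5)) = 28*(-23 - 12) = 28*(-35) = -980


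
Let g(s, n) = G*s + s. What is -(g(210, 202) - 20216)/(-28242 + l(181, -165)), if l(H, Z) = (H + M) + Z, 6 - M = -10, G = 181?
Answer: 1286/2015 ≈ 0.63821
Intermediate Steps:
M = 16 (M = 6 - 1*(-10) = 6 + 10 = 16)
g(s, n) = 182*s (g(s, n) = 181*s + s = 182*s)
l(H, Z) = 16 + H + Z (l(H, Z) = (H + 16) + Z = (16 + H) + Z = 16 + H + Z)
-(g(210, 202) - 20216)/(-28242 + l(181, -165)) = -(182*210 - 20216)/(-28242 + (16 + 181 - 165)) = -(38220 - 20216)/(-28242 + 32) = -18004/(-28210) = -18004*(-1)/28210 = -1*(-1286/2015) = 1286/2015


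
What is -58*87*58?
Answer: -292668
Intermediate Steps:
-58*87*58 = -5046*58 = -292668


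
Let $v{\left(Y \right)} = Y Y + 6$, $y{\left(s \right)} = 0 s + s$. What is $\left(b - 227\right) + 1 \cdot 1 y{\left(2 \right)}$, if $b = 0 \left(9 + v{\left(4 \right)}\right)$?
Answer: $-225$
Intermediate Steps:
$y{\left(s \right)} = s$ ($y{\left(s \right)} = 0 + s = s$)
$v{\left(Y \right)} = 6 + Y^{2}$ ($v{\left(Y \right)} = Y^{2} + 6 = 6 + Y^{2}$)
$b = 0$ ($b = 0 \left(9 + \left(6 + 4^{2}\right)\right) = 0 \left(9 + \left(6 + 16\right)\right) = 0 \left(9 + 22\right) = 0 \cdot 31 = 0$)
$\left(b - 227\right) + 1 \cdot 1 y{\left(2 \right)} = \left(0 - 227\right) + 1 \cdot 1 \cdot 2 = -227 + 1 \cdot 2 = -227 + 2 = -225$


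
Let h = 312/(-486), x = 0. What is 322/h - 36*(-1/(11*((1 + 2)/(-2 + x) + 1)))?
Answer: -145323/286 ≈ -508.12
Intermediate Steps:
h = -52/81 (h = 312*(-1/486) = -52/81 ≈ -0.64198)
322/h - 36*(-1/(11*((1 + 2)/(-2 + x) + 1))) = 322/(-52/81) - 36*(-1/(11*((1 + 2)/(-2 + 0) + 1))) = 322*(-81/52) - 36*(-1/(11*(3/(-2) + 1))) = -13041/26 - 36*(-1/(11*(3*(-½) + 1))) = -13041/26 - 36*(-1/(11*(-3/2 + 1))) = -13041/26 - 36/((-½*(-11))) = -13041/26 - 36/11/2 = -13041/26 - 36*2/11 = -13041/26 - 72/11 = -145323/286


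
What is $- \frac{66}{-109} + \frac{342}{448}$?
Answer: $\frac{33423}{24416} \approx 1.3689$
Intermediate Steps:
$- \frac{66}{-109} + \frac{342}{448} = \left(-66\right) \left(- \frac{1}{109}\right) + 342 \cdot \frac{1}{448} = \frac{66}{109} + \frac{171}{224} = \frac{33423}{24416}$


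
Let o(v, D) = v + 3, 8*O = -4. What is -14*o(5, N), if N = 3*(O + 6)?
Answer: -112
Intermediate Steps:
O = -1/2 (O = (1/8)*(-4) = -1/2 ≈ -0.50000)
N = 33/2 (N = 3*(-1/2 + 6) = 3*(11/2) = 33/2 ≈ 16.500)
o(v, D) = 3 + v
-14*o(5, N) = -14*(3 + 5) = -14*8 = -112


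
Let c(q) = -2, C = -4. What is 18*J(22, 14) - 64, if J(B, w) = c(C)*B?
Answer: -856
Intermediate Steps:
J(B, w) = -2*B
18*J(22, 14) - 64 = 18*(-2*22) - 64 = 18*(-44) - 64 = -792 - 64 = -856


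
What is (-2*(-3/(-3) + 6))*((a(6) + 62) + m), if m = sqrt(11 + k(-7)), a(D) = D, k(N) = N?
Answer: -980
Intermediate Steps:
m = 2 (m = sqrt(11 - 7) = sqrt(4) = 2)
(-2*(-3/(-3) + 6))*((a(6) + 62) + m) = (-2*(-3/(-3) + 6))*((6 + 62) + 2) = (-2*(-3*(-1/3) + 6))*(68 + 2) = -2*(1 + 6)*70 = -2*7*70 = -14*70 = -980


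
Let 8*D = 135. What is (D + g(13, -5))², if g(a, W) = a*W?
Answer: 148225/64 ≈ 2316.0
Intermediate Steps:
g(a, W) = W*a
D = 135/8 (D = (⅛)*135 = 135/8 ≈ 16.875)
(D + g(13, -5))² = (135/8 - 5*13)² = (135/8 - 65)² = (-385/8)² = 148225/64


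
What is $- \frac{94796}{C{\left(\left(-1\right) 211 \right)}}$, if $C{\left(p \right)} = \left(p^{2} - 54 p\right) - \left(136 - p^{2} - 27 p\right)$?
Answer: $- \frac{94796}{94603} \approx -1.002$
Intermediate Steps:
$C{\left(p \right)} = -136 - 27 p + 2 p^{2}$ ($C{\left(p \right)} = \left(p^{2} - 54 p\right) + \left(-136 + p^{2} + 27 p\right) = -136 - 27 p + 2 p^{2}$)
$- \frac{94796}{C{\left(\left(-1\right) 211 \right)}} = - \frac{94796}{-136 - 27 \left(\left(-1\right) 211\right) + 2 \left(\left(-1\right) 211\right)^{2}} = - \frac{94796}{-136 - -5697 + 2 \left(-211\right)^{2}} = - \frac{94796}{-136 + 5697 + 2 \cdot 44521} = - \frac{94796}{-136 + 5697 + 89042} = - \frac{94796}{94603}$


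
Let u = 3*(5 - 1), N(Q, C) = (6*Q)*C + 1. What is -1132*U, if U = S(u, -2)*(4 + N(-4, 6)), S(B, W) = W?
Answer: -314696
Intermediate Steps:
N(Q, C) = 1 + 6*C*Q (N(Q, C) = 6*C*Q + 1 = 1 + 6*C*Q)
u = 12 (u = 3*4 = 12)
U = 278 (U = -2*(4 + (1 + 6*6*(-4))) = -2*(4 + (1 - 144)) = -2*(4 - 143) = -2*(-139) = 278)
-1132*U = -1132*278 = -314696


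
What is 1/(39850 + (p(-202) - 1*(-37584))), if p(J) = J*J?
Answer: 1/118238 ≈ 8.4575e-6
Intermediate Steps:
p(J) = J²
1/(39850 + (p(-202) - 1*(-37584))) = 1/(39850 + ((-202)² - 1*(-37584))) = 1/(39850 + (40804 + 37584)) = 1/(39850 + 78388) = 1/118238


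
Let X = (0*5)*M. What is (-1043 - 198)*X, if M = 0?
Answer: 0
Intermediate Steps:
X = 0 (X = (0*5)*0 = 0*0 = 0)
(-1043 - 198)*X = (-1043 - 198)*0 = -1241*0 = 0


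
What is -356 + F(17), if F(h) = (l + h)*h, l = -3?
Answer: -118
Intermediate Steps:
F(h) = h*(-3 + h) (F(h) = (-3 + h)*h = h*(-3 + h))
-356 + F(17) = -356 + 17*(-3 + 17) = -356 + 17*14 = -356 + 238 = -118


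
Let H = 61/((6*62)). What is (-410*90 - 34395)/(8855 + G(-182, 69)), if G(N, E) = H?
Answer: -26521740/3294121 ≈ -8.0512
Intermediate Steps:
H = 61/372 ≈ 0.16398
G(N, E) = 61/372
(-410*90 - 34395)/(8855 + G(-182, 69)) = (-410*90 - 34395)/(8855 + 61/372) = (-36900 - 34395)/(3294121/372) = -71295*372/3294121 = -26521740/3294121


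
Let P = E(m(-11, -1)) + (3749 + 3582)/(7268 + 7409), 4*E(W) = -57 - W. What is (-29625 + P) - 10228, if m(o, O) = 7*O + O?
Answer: -2340379773/58708 ≈ -39865.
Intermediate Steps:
m(o, O) = 8*O
E(W) = -57/4 - W/4 (E(W) = (-57 - W)/4 = -57/4 - W/4)
P = -689849/58708 (P = (-57/4 - 2*(-1)) + (3749 + 3582)/(7268 + 7409) = (-57/4 - ¼*(-8)) + 7331/14677 = (-57/4 + 2) + 7331*(1/14677) = -49/4 + 7331/14677 = -689849/58708 ≈ -11.751)
(-29625 + P) - 10228 = (-29625 - 689849/58708) - 10228 = -1739914349/58708 - 10228 = -2340379773/58708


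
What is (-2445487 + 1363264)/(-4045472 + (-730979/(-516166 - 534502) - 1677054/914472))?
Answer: 21662642863676646/80977432384000577 ≈ 0.26751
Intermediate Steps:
(-2445487 + 1363264)/(-4045472 + (-730979/(-516166 - 534502) - 1677054/914472)) = -1082223/(-4045472 + (-730979/(-1050668) - 1677054*1/914472)) = -1082223/(-4045472 + (-730979*(-1/1050668) - 279509/152412)) = -1082223/(-4045472 + (730979/1050668 - 279509/152412)) = -1082223/(-4045472 - 22782648833/20016801402) = -1082223/(-80977432384000577/20016801402) = -1082223*(-20016801402/80977432384000577) = 21662642863676646/80977432384000577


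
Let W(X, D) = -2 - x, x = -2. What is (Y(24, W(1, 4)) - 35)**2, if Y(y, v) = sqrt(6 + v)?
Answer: (35 - sqrt(6))**2 ≈ 1059.5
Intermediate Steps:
W(X, D) = 0 (W(X, D) = -2 - 1*(-2) = -2 + 2 = 0)
(Y(24, W(1, 4)) - 35)**2 = (sqrt(6 + 0) - 35)**2 = (sqrt(6) - 35)**2 = (-35 + sqrt(6))**2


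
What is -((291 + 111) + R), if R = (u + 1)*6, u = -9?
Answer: -354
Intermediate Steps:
R = -48 (R = (-9 + 1)*6 = -8*6 = -48)
-((291 + 111) + R) = -((291 + 111) - 48) = -(402 - 48) = -1*354 = -354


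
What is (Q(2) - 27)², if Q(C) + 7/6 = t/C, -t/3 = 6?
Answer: 49729/36 ≈ 1381.4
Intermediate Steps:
t = -18 (t = -3*6 = -18)
Q(C) = -7/6 - 18/C
(Q(2) - 27)² = ((-7/6 - 18/2) - 27)² = ((-7/6 - 18*½) - 27)² = ((-7/6 - 9) - 27)² = (-61/6 - 27)² = (-223/6)² = 49729/36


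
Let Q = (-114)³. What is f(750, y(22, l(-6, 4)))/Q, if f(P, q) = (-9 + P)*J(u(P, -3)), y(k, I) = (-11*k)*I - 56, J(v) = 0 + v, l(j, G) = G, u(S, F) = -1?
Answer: 13/25992 ≈ 0.00050015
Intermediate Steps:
J(v) = v
y(k, I) = -56 - 11*I*k (y(k, I) = -11*I*k - 56 = -56 - 11*I*k)
Q = -1481544
f(P, q) = 9 - P (f(P, q) = (-9 + P)*(-1) = 9 - P)
f(750, y(22, l(-6, 4)))/Q = (9 - 1*750)/(-1481544) = (9 - 750)*(-1/1481544) = -741*(-1/1481544) = 13/25992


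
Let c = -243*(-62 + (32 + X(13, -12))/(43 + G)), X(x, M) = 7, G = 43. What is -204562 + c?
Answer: -16306133/86 ≈ -1.8961e+5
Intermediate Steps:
c = 1286199/86 (c = -243*(-62 + (32 + 7)/(43 + 43)) = -243*(-62 + 39/86) = -243*(-5293/86) = 1286199/86 ≈ 14956.)
-204562 + c = -204562 + 1286199/86 = -16306133/86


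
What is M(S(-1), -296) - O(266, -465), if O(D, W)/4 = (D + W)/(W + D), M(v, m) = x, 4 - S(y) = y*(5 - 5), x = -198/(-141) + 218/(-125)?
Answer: -25496/5875 ≈ -4.3397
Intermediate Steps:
x = -1996/5875 (x = -198*(-1/141) + 218*(-1/125) = 66/47 - 218/125 = -1996/5875 ≈ -0.33974)
S(y) = 4 (S(y) = 4 - y*(5 - 5) = 4 - y*0 = 4 - 1*0 = 4 + 0 = 4)
M(v, m) = -1996/5875
O(D, W) = 4 (O(D, W) = 4*((D + W)/(W + D)) = 4*((D + W)/(D + W)) = 4*1 = 4)
M(S(-1), -296) - O(266, -465) = -1996/5875 - 1*4 = -1996/5875 - 4 = -25496/5875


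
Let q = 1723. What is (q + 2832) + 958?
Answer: 5513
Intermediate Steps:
(q + 2832) + 958 = (1723 + 2832) + 958 = 4555 + 958 = 5513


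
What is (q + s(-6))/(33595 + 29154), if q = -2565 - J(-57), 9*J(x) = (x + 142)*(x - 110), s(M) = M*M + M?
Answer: -8620/564741 ≈ -0.015264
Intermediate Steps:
s(M) = M + M² (s(M) = M² + M = M + M²)
J(x) = (-110 + x)*(142 + x)/9 (J(x) = ((x + 142)*(x - 110))/9 = ((142 + x)*(-110 + x))/9 = ((-110 + x)*(142 + x))/9 = (-110 + x)*(142 + x)/9)
q = -8890/9 (q = -2565 - (-15620/9 + (⅑)*(-57)² + (32/9)*(-57)) = -2565 - (-15620/9 + (⅑)*3249 - 608/3) = -2565 - (-15620/9 + 361 - 608/3) = -2565 - 1*(-14195/9) = -2565 + 14195/9 = -8890/9 ≈ -987.78)
(q + s(-6))/(33595 + 29154) = (-8890/9 - 6*(1 - 6))/(33595 + 29154) = (-8890/9 - 6*(-5))/62749 = (-8890/9 + 30)*(1/62749) = -8620/9*1/62749 = -8620/564741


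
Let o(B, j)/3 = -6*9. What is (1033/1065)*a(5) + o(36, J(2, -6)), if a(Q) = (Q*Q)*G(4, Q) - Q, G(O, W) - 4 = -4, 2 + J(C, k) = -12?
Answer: -35539/213 ≈ -166.85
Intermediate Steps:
J(C, k) = -14 (J(C, k) = -2 - 12 = -14)
G(O, W) = 0 (G(O, W) = 4 - 4 = 0)
a(Q) = -Q (a(Q) = (Q*Q)*0 - Q = Q²*0 - Q = 0 - Q = -Q)
o(B, j) = -162 (o(B, j) = 3*(-6*9) = 3*(-54) = -162)
(1033/1065)*a(5) + o(36, J(2, -6)) = (1033/1065)*(-1*5) - 162 = (1033*(1/1065))*(-5) - 162 = (1033/1065)*(-5) - 162 = -1033/213 - 162 = -35539/213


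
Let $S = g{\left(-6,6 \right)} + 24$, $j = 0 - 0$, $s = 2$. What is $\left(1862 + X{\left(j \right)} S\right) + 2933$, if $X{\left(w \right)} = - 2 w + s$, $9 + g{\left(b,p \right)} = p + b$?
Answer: $4825$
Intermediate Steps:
$j = 0$ ($j = 0 + 0 = 0$)
$g{\left(b,p \right)} = -9 + b + p$ ($g{\left(b,p \right)} = -9 + \left(p + b\right) = -9 + \left(b + p\right) = -9 + b + p$)
$X{\left(w \right)} = 2 - 2 w$ ($X{\left(w \right)} = - 2 w + 2 = 2 - 2 w$)
$S = 15$ ($S = \left(-9 - 6 + 6\right) + 24 = -9 + 24 = 15$)
$\left(1862 + X{\left(j \right)} S\right) + 2933 = \left(1862 + \left(2 - 0\right) 15\right) + 2933 = \left(1862 + \left(2 + 0\right) 15\right) + 2933 = \left(1862 + 2 \cdot 15\right) + 2933 = \left(1862 + 30\right) + 2933 = 1892 + 2933 = 4825$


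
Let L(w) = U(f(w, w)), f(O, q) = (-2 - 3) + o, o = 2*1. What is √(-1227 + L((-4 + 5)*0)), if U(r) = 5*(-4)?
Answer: I*√1247 ≈ 35.313*I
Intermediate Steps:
o = 2
f(O, q) = -3 (f(O, q) = (-2 - 3) + 2 = -5 + 2 = -3)
U(r) = -20
L(w) = -20
√(-1227 + L((-4 + 5)*0)) = √(-1227 - 20) = √(-1247) = I*√1247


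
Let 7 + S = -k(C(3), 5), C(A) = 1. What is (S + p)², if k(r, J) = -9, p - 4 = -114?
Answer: 11664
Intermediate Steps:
p = -110 (p = 4 - 114 = -110)
S = 2 (S = -7 - 1*(-9) = -7 + 9 = 2)
(S + p)² = (2 - 110)² = (-108)² = 11664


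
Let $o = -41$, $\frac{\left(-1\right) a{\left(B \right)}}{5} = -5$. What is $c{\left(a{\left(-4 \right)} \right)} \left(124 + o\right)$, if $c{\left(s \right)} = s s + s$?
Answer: $53950$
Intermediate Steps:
$a{\left(B \right)} = 25$ ($a{\left(B \right)} = \left(-5\right) \left(-5\right) = 25$)
$c{\left(s \right)} = s + s^{2}$ ($c{\left(s \right)} = s^{2} + s = s + s^{2}$)
$c{\left(a{\left(-4 \right)} \right)} \left(124 + o\right) = 25 \left(1 + 25\right) \left(124 - 41\right) = 25 \cdot 26 \cdot 83 = 650 \cdot 83 = 53950$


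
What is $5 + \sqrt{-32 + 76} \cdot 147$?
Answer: $5 + 294 \sqrt{11} \approx 980.09$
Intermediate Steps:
$5 + \sqrt{-32 + 76} \cdot 147 = 5 + \sqrt{44} \cdot 147 = 5 + 2 \sqrt{11} \cdot 147 = 5 + 294 \sqrt{11}$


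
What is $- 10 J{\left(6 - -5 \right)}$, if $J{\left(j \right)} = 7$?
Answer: $-70$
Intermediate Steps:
$- 10 J{\left(6 - -5 \right)} = \left(-10\right) 7 = -70$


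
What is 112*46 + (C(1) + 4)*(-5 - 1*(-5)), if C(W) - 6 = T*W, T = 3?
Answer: 5152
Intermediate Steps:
C(W) = 6 + 3*W
112*46 + (C(1) + 4)*(-5 - 1*(-5)) = 112*46 + ((6 + 3*1) + 4)*(-5 - 1*(-5)) = 5152 + ((6 + 3) + 4)*(-5 + 5) = 5152 + (9 + 4)*0 = 5152 + 13*0 = 5152 + 0 = 5152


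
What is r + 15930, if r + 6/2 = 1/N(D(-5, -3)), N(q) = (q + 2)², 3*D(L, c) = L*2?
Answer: 254841/16 ≈ 15928.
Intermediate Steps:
D(L, c) = 2*L/3 (D(L, c) = (L*2)/3 = (2*L)/3 = 2*L/3)
N(q) = (2 + q)²
r = -39/16 (r = -3 + 1/((2 + (⅔)*(-5))²) = -3 + 1/((2 - 10/3)²) = -3 + 1/((-4/3)²) = -3 + 1/(16/9) = -3 + 9/16 = -39/16 ≈ -2.4375)
r + 15930 = -39/16 + 15930 = 254841/16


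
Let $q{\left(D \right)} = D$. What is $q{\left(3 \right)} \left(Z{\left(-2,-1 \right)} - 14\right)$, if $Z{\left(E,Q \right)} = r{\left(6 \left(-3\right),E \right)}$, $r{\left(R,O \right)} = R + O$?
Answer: $-102$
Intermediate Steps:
$r{\left(R,O \right)} = O + R$
$Z{\left(E,Q \right)} = -18 + E$ ($Z{\left(E,Q \right)} = E + 6 \left(-3\right) = E - 18 = -18 + E$)
$q{\left(3 \right)} \left(Z{\left(-2,-1 \right)} - 14\right) = 3 \left(\left(-18 - 2\right) - 14\right) = 3 \left(-20 - 14\right) = 3 \left(-34\right) = -102$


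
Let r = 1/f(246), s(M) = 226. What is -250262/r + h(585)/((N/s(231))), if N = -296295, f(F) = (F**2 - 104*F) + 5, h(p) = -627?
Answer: -863542246037676/98765 ≈ -8.7434e+9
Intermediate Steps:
f(F) = 5 + F**2 - 104*F
r = 1/34937 (r = 1/(5 + 246**2 - 104*246) = 1/(5 + 60516 - 25584) = 1/34937 ≈ 2.8623e-5)
-250262/r + h(585)/((N/s(231))) = -250262/1/34937 - 627/((-296295/226)) = -250262*34937 - 627/((-296295*1/226)) = -8743403494 - 627/(-296295/226) = -8743403494 - 627*(-226/296295) = -8743403494 + 47234/98765 = -863542246037676/98765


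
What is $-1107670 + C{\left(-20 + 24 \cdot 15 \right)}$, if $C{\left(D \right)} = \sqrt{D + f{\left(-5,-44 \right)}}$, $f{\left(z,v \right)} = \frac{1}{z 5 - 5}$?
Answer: $-1107670 + \frac{\sqrt{305970}}{30} \approx -1.1077 \cdot 10^{6}$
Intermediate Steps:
$f{\left(z,v \right)} = \frac{1}{-5 + 5 z}$ ($f{\left(z,v \right)} = \frac{1}{5 z - 5} = \frac{1}{-5 + 5 z}$)
$C{\left(D \right)} = \sqrt{- \frac{1}{30} + D}$ ($C{\left(D \right)} = \sqrt{D + \frac{1}{5 \left(-1 - 5\right)}} = \sqrt{D + \frac{1}{5 \left(-6\right)}} = \sqrt{D + \frac{1}{5} \left(- \frac{1}{6}\right)} = \sqrt{D - \frac{1}{30}} = \sqrt{- \frac{1}{30} + D}$)
$-1107670 + C{\left(-20 + 24 \cdot 15 \right)} = -1107670 + \frac{\sqrt{-30 + 900 \left(-20 + 24 \cdot 15\right)}}{30} = -1107670 + \frac{\sqrt{-30 + 900 \left(-20 + 360\right)}}{30} = -1107670 + \frac{\sqrt{-30 + 900 \cdot 340}}{30} = -1107670 + \frac{\sqrt{-30 + 306000}}{30} = -1107670 + \frac{\sqrt{305970}}{30}$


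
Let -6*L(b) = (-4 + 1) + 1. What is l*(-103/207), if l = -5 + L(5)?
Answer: 1442/621 ≈ 2.3221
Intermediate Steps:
L(b) = ⅓ (L(b) = -((-4 + 1) + 1)/6 = -(-3 + 1)/6 = -⅙*(-2) = ⅓)
l = -14/3 (l = -5 + ⅓ = -14/3 ≈ -4.6667)
l*(-103/207) = -(-1442)/(3*207) = -14/3*(-103/207) = 1442/621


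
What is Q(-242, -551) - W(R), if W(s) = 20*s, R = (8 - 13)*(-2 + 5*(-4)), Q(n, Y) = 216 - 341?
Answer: -2325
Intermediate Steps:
Q(n, Y) = -125
R = 110 (R = -5*(-2 - 20) = -5*(-22) = 110)
Q(-242, -551) - W(R) = -125 - 20*110 = -125 - 1*2200 = -125 - 2200 = -2325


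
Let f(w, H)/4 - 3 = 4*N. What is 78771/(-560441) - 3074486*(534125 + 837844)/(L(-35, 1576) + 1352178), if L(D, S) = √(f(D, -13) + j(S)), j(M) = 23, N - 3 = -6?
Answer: 3*(-3751*√13 + 112571238039401292*I)/(80063*(√13 - 1352178*I)) ≈ -3.1195e+6 + 8.318*I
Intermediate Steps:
N = -3 (N = 3 - 6 = -3)
f(w, H) = -36 (f(w, H) = 12 + 4*(4*(-3)) = 12 + 4*(-12) = 12 - 48 = -36)
L(D, S) = I*√13 (L(D, S) = √(-36 + 23) = √(-13) = I*√13)
78771/(-560441) - 3074486*(534125 + 837844)/(L(-35, 1576) + 1352178) = 78771/(-560441) - 3074486*(534125 + 837844)/(I*√13 + 1352178) = 78771*(-1/560441) - 3074486*1371969/(1352178 + I*√13) = -11253/80063 - 3074486*1371969/(1352178 + I*√13) = -11253/80063 - 3074486/(150242/152441 + I*√13/1371969)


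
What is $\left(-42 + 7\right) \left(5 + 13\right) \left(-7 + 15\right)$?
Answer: $-5040$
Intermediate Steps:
$\left(-42 + 7\right) \left(5 + 13\right) \left(-7 + 15\right) = - 35 \cdot 18 \cdot 8 = \left(-35\right) 144 = -5040$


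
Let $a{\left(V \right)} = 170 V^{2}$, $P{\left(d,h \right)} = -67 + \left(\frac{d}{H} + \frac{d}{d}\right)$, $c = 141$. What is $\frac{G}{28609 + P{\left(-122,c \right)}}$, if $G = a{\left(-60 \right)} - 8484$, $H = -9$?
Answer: $\frac{5431644}{257009} \approx 21.134$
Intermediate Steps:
$P{\left(d,h \right)} = -66 - \frac{d}{9}$ ($P{\left(d,h \right)} = -67 + \left(\frac{d}{-9} + \frac{d}{d}\right) = -67 + \left(d \left(- \frac{1}{9}\right) + 1\right) = -67 - \left(-1 + \frac{d}{9}\right) = -66 - \frac{d}{9}$)
$G = 603516$ ($G = 170 \left(-60\right)^{2} - 8484 = 170 \cdot 3600 - 8484 = 612000 - 8484 = 603516$)
$\frac{G}{28609 + P{\left(-122,c \right)}} = \frac{603516}{28609 - \frac{472}{9}} = \frac{603516}{\frac{257009}{9}} = 603516 \cdot \frac{9}{257009} = \frac{5431644}{257009}$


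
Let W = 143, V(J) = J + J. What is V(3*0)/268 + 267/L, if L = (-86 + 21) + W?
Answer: 89/26 ≈ 3.4231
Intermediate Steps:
V(J) = 2*J
L = 78 (L = (-86 + 21) + 143 = -65 + 143 = 78)
V(3*0)/268 + 267/L = (2*(3*0))/268 + 267/78 = (2*0)*(1/268) + 267*(1/78) = 0*(1/268) + 89/26 = 0 + 89/26 = 89/26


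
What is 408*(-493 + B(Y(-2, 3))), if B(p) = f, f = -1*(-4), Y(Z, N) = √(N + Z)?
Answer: -199512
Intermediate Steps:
f = 4
B(p) = 4
408*(-493 + B(Y(-2, 3))) = 408*(-493 + 4) = 408*(-489) = -199512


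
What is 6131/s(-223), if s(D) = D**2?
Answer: 6131/49729 ≈ 0.12329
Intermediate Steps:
6131/s(-223) = 6131/((-223)**2) = 6131/49729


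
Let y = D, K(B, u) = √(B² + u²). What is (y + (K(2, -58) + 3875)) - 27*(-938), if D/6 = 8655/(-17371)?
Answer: 507198641/17371 + 2*√842 ≈ 29256.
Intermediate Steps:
D = -51930/17371 (D = 6*(8655/(-17371)) = 6*(8655*(-1/17371)) = 6*(-8655/17371) = -51930/17371 ≈ -2.9895)
y = -51930/17371 ≈ -2.9895
(y + (K(2, -58) + 3875)) - 27*(-938) = (-51930/17371 + (√(2² + (-58)²) + 3875)) - 27*(-938) = (-51930/17371 + (√(4 + 3364) + 3875)) + 25326 = (-51930/17371 + (√3368 + 3875)) + 25326 = (-51930/17371 + (2*√842 + 3875)) + 25326 = (-51930/17371 + (3875 + 2*√842)) + 25326 = (67260695/17371 + 2*√842) + 25326 = 507198641/17371 + 2*√842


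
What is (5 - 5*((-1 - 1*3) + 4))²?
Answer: 25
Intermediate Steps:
(5 - 5*((-1 - 1*3) + 4))² = (5 - 5*((-1 - 3) + 4))² = (5 - 5*(-4 + 4))² = (5 - 5*0)² = (5 + 0)² = 5² = 25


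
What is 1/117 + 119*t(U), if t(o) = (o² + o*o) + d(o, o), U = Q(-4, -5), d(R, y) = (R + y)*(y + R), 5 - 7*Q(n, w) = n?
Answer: 966661/819 ≈ 1180.3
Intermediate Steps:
Q(n, w) = 5/7 - n/7
d(R, y) = (R + y)² (d(R, y) = (R + y)*(R + y) = (R + y)²)
U = 9/7 (U = 5/7 - ⅐*(-4) = 5/7 + 4/7 = 9/7 ≈ 1.2857)
t(o) = 6*o² (t(o) = (o² + o*o) + (o + o)² = (o² + o²) + (2*o)² = 2*o² + 4*o² = 6*o²)
1/117 + 119*t(U) = 1/117 + 119*(6*(9/7)²) = 1/117 + 119*(6*(81/49)) = 1/117 + 119*(486/49) = 1/117 + 8262/7 = 966661/819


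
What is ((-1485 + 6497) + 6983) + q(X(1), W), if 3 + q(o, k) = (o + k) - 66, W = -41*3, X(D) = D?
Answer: 11804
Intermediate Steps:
W = -123
q(o, k) = -69 + k + o (q(o, k) = -3 + ((o + k) - 66) = -3 + ((k + o) - 66) = -3 + (-66 + k + o) = -69 + k + o)
((-1485 + 6497) + 6983) + q(X(1), W) = ((-1485 + 6497) + 6983) + (-69 - 123 + 1) = (5012 + 6983) - 191 = 11995 - 191 = 11804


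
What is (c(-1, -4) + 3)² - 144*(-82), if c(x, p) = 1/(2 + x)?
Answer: 11824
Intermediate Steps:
(c(-1, -4) + 3)² - 144*(-82) = (1/(2 - 1) + 3)² - 144*(-82) = (1/1 + 3)² + 11808 = (1 + 3)² + 11808 = 4² + 11808 = 16 + 11808 = 11824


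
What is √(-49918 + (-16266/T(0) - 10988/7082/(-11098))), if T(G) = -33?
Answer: I*√2308947982897610612833/216139099 ≈ 222.32*I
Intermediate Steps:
√(-49918 + (-16266/T(0) - 10988/7082/(-11098))) = √(-49918 + (-16266/(-33) - 10988/7082/(-11098))) = √(-49918 + (-16266*(-1/33) - 10988*1/7082*(-1/11098))) = √(-49918 + (5422/11 - 5494/3541*(-1/11098))) = √(-49918 + (5422/11 + 2747/19649009)) = √(-49918 + 106536957015/216139099) = √(-10682694586867/216139099) = I*√2308947982897610612833/216139099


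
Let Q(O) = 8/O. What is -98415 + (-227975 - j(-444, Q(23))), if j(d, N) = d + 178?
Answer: -326124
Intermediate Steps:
j(d, N) = 178 + d
-98415 + (-227975 - j(-444, Q(23))) = -98415 + (-227975 - (178 - 444)) = -98415 + (-227975 - 1*(-266)) = -98415 + (-227975 + 266) = -98415 - 227709 = -326124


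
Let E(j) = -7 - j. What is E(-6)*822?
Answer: -822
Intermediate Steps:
E(-6)*822 = (-7 - 1*(-6))*822 = (-7 + 6)*822 = -1*822 = -822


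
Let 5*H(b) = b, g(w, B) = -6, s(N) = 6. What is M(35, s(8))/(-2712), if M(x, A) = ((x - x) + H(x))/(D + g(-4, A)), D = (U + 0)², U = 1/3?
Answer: 21/47912 ≈ 0.00043830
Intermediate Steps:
U = ⅓ ≈ 0.33333
D = ⅑ (D = (⅓ + 0)² = (⅓)² = ⅑ ≈ 0.11111)
H(b) = b/5
M(x, A) = -9*x/265 (M(x, A) = ((x - x) + x/5)/(⅑ - 6) = (0 + x/5)/(-53/9) = (x/5)*(-9/53) = -9*x/265)
M(35, s(8))/(-2712) = -9/265*35/(-2712) = -63/53*(-1/2712) = 21/47912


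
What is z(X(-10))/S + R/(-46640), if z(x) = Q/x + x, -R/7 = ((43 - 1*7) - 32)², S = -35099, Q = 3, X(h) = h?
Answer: 110287/40925434 ≈ 0.0026948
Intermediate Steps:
R = -112 (R = -7*((43 - 1*7) - 32)² = -7*((43 - 7) - 32)² = -7*(36 - 32)² = -7*4² = -7*16 = -112)
z(x) = x + 3/x (z(x) = 3/x + x = x + 3/x)
z(X(-10))/S + R/(-46640) = (-10 + 3/(-10))/(-35099) - 112/(-46640) = (-10 + 3*(-⅒))*(-1/35099) - 112*(-1/46640) = (-10 - 3/10)*(-1/35099) + 7/2915 = -103/10*(-1/35099) + 7/2915 = 103/350990 + 7/2915 = 110287/40925434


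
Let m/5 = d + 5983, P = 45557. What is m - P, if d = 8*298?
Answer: -3722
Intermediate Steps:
d = 2384
m = 41835 (m = 5*(2384 + 5983) = 5*8367 = 41835)
m - P = 41835 - 1*45557 = 41835 - 45557 = -3722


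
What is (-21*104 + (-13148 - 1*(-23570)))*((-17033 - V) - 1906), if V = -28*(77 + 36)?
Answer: -129954450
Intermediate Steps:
V = -3164 (V = -28*113 = -3164)
(-21*104 + (-13148 - 1*(-23570)))*((-17033 - V) - 1906) = (-21*104 + (-13148 - 1*(-23570)))*((-17033 - 1*(-3164)) - 1906) = (-2184 + (-13148 + 23570))*((-17033 + 3164) - 1906) = (-2184 + 10422)*(-13869 - 1906) = 8238*(-15775) = -129954450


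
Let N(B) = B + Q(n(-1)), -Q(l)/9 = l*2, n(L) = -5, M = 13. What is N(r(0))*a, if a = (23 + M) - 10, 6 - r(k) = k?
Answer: 2496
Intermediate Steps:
r(k) = 6 - k
Q(l) = -18*l (Q(l) = -9*l*2 = -18*l)
N(B) = 90 + B (N(B) = B - 18*(-5) = B + 90 = 90 + B)
a = 26 (a = (23 + 13) - 10 = 36 - 10 = 26)
N(r(0))*a = (90 + (6 - 1*0))*26 = (90 + (6 + 0))*26 = (90 + 6)*26 = 96*26 = 2496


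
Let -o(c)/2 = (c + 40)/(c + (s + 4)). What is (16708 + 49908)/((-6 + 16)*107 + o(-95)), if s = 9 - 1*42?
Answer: 4130192/66285 ≈ 62.310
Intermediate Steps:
s = -33 (s = 9 - 42 = -33)
o(c) = -2*(40 + c)/(-29 + c) (o(c) = -2*(c + 40)/(c + (-33 + 4)) = -2*(40 + c)/(c - 29) = -2*(40 + c)/(-29 + c))
(16708 + 49908)/((-6 + 16)*107 + o(-95)) = (16708 + 49908)/((-6 + 16)*107 + 2*(-40 - 1*(-95))/(-29 - 95)) = 66616/(10*107 + 2*(-40 + 95)/(-124)) = 66616/(1070 + 2*(-1/124)*55) = 66616/(1070 - 55/62) = 66616/(66285/62) = 66616*(62/66285) = 4130192/66285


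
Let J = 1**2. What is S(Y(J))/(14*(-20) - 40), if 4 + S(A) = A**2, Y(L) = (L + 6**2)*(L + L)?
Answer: -171/10 ≈ -17.100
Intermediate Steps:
J = 1
Y(L) = 2*L*(36 + L) (Y(L) = (L + 36)*(2*L) = (36 + L)*(2*L) = 2*L*(36 + L))
S(A) = -4 + A**2
S(Y(J))/(14*(-20) - 40) = (-4 + (2*1*(36 + 1))**2)/(14*(-20) - 40) = (-4 + (2*1*37)**2)/(-280 - 40) = (-4 + 74**2)/(-320) = (-4 + 5476)*(-1/320) = 5472*(-1/320) = -171/10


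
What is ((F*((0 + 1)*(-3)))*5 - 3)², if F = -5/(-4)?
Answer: 7569/16 ≈ 473.06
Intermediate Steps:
F = 5/4 (F = -5*(-¼) = 5/4 ≈ 1.2500)
((F*((0 + 1)*(-3)))*5 - 3)² = ((5*((0 + 1)*(-3))/4)*5 - 3)² = ((5*(1*(-3))/4)*5 - 3)² = (((5/4)*(-3))*5 - 3)² = (-15/4*5 - 3)² = (-75/4 - 3)² = (-87/4)² = 7569/16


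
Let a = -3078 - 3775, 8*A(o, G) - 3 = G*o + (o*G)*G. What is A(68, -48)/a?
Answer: -153411/54824 ≈ -2.7982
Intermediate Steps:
A(o, G) = 3/8 + G*o/8 + o*G²/8 (A(o, G) = 3/8 + (G*o + (o*G)*G)/8 = 3/8 + (G*o + (G*o)*G)/8 = 3/8 + (G*o + o*G²)/8 = 3/8 + (G*o/8 + o*G²/8) = 3/8 + G*o/8 + o*G²/8)
a = -6853
A(68, -48)/a = (3/8 + (⅛)*(-48)*68 + (⅛)*68*(-48)²)/(-6853) = (3/8 - 408 + (⅛)*68*2304)*(-1/6853) = (3/8 - 408 + 19584)*(-1/6853) = (153411/8)*(-1/6853) = -153411/54824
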